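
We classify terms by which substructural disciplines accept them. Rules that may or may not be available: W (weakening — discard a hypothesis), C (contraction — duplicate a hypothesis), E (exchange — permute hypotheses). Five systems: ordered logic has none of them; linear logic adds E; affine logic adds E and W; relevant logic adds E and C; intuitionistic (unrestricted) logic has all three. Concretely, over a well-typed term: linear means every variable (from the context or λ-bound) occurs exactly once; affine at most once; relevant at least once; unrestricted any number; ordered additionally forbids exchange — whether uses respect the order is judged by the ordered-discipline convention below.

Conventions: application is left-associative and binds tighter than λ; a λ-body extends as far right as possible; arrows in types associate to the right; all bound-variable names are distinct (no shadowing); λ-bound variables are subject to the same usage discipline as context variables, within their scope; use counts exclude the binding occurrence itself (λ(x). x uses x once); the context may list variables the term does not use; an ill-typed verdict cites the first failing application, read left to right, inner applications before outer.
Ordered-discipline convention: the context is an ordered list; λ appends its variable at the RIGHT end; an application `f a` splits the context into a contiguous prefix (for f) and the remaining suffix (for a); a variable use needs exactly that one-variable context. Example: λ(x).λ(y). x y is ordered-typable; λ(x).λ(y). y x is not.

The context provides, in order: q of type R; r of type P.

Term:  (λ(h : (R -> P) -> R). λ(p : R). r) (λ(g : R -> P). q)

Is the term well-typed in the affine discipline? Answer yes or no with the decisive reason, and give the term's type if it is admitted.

yes — no duplicate uses among q, r, h, p, g; term : R -> P
counts: q: 1; r: 1; h (bound): 0; p (bound): 0; g (bound): 0
uses in reading order: r, q
typing: ✓ — R -> P
across the five disciplines: ordered ✗ | linear ✗ | affine ✓ | relevant ✗ | unrestricted ✓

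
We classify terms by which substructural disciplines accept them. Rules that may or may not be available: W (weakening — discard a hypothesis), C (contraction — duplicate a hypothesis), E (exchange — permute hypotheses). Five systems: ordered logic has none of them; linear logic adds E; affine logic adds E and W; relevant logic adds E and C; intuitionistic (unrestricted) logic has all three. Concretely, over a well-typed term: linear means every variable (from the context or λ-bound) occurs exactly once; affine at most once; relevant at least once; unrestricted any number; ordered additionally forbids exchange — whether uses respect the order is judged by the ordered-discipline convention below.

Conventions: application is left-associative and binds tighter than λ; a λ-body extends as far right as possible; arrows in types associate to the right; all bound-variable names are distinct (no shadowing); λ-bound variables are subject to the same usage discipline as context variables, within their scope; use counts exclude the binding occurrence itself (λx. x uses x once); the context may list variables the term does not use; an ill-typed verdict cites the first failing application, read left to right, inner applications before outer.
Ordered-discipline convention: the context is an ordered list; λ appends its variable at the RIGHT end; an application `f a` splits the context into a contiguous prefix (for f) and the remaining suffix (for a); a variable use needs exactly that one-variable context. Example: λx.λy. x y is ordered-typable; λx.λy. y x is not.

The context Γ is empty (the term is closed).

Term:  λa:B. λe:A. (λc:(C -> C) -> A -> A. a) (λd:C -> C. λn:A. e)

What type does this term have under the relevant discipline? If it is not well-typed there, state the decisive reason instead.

not well-typed under relevant — c, d, n never used (weakening)
usage: a (λ-bound): 1; e (λ-bound): 1; c (λ-bound): 0; d (λ-bound): 0; n (λ-bound): 0
left-to-right use order: a, e
typing: well-typed at B -> A -> B
summary: ordered ✗ · linear ✗ · affine ✓ · relevant ✗ · unrestricted ✓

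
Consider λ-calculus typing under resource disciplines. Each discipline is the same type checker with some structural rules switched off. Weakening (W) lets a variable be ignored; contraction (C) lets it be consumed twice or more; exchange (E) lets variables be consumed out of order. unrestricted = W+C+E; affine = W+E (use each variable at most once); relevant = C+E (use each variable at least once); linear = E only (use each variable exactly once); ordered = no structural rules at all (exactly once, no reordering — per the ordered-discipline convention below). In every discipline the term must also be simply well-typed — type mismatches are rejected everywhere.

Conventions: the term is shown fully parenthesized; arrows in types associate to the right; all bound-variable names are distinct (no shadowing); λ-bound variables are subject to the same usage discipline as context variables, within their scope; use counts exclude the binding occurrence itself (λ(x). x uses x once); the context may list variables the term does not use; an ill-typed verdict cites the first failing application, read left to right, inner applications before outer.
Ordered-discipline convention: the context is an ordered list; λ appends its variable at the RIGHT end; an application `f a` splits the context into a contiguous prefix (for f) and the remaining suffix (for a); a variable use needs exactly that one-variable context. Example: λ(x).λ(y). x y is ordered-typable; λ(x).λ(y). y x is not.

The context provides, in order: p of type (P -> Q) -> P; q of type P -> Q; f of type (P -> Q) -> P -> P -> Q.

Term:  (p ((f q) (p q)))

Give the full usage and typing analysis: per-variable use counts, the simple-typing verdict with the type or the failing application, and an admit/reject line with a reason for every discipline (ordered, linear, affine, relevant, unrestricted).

use counts: p: 2×; q: 2×; f: 1×
uses in reading order: p, f, q, p, q
typing: well-typed at P
ordered: ✗, repeated use of p ×2, q ×2
linear: ✗, repeated use of p ×2, q ×2
affine: ✗, repeated use of p ×2, q ×2
relevant: ✓, none of p, q, f goes unused
unrestricted: ✓, well-typed at P; no restrictions here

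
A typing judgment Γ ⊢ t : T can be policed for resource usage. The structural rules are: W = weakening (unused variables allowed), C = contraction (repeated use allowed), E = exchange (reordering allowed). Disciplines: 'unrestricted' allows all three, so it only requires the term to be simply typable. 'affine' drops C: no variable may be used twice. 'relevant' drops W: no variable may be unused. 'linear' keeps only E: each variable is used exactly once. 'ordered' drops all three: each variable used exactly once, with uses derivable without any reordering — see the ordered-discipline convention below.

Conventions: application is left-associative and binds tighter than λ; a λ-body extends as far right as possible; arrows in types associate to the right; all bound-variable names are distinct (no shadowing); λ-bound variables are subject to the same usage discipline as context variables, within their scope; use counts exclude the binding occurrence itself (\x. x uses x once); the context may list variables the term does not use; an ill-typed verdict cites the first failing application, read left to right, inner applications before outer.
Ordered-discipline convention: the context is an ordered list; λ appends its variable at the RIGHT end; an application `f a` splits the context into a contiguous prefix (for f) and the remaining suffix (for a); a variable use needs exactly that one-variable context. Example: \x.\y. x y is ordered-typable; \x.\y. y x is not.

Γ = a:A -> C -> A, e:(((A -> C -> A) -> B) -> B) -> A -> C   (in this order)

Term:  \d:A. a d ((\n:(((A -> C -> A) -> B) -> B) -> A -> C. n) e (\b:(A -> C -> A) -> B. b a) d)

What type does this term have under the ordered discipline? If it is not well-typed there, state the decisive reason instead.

not well-typed under ordered — a ×2, d ×2 used more than once (contraction)
usage: a ×2; e ×1; d (bound) ×2; n (bound) ×1; b (bound) ×1
use order (left to right): a, d, n, e, b, a, d
typing: ✓ — A -> A
summary: ordered ✗ · linear ✗ · affine ✗ · relevant ✓ · unrestricted ✓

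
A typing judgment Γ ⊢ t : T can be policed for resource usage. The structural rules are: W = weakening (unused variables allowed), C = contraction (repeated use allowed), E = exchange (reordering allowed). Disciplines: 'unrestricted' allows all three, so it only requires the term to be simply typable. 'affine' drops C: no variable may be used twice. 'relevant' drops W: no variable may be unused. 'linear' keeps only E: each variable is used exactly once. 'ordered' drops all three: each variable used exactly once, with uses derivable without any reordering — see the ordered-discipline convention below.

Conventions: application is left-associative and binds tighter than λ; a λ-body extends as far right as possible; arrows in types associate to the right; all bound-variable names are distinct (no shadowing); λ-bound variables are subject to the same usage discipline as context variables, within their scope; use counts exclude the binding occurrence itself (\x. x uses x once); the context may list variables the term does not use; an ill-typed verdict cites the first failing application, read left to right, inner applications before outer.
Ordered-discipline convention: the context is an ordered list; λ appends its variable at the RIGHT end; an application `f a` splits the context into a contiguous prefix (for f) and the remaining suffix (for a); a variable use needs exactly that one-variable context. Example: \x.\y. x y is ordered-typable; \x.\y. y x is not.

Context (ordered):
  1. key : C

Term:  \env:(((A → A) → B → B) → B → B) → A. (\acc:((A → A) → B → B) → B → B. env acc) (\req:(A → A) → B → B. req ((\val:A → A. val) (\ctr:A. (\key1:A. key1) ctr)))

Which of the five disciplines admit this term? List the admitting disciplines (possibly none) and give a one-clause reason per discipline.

admitting disciplines: affine, unrestricted
counts: key: 0×; env (λ-bound): 1×; acc (λ-bound): 1×; req (λ-bound): 1×; val (λ-bound): 1×; ctr (λ-bound): 1×; key1 (λ-bound): 1×
use order (left to right): env, acc, req, val, key1, ctr
typing: well-typed — term : ((((A → A) → B → B) → B → B) → A) → A
ordered: ✗ — key left unused
linear: ✗ — key left unused
affine: ✓ — no duplicate uses among key, env, acc, req, val, ctr, key1
relevant: ✗ — key left unused
unrestricted: ✓ — type-checks (((((A → A) → B → B) → B → B) → A) → A) and nothing is barred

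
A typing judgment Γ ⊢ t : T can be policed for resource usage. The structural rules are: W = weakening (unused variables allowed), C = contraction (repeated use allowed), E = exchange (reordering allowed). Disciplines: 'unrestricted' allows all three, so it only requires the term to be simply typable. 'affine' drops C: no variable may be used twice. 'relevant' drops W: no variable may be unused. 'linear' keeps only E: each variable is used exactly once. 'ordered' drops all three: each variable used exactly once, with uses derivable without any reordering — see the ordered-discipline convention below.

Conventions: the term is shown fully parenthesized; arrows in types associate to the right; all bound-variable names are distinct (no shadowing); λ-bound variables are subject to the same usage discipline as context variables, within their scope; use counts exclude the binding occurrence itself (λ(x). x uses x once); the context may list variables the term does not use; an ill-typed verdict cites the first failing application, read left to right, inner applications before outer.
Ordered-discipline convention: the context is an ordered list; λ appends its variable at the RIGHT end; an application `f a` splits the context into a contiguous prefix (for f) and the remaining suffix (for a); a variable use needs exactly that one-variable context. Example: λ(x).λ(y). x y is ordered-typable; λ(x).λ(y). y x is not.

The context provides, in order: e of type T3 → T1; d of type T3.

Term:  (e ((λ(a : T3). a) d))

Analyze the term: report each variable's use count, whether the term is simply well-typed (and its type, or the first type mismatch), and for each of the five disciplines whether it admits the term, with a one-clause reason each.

variable uses: e=1, d=1, a [bound]=1
left-to-right use order: e, a, d
typing: the term checks, with type T1
ordered: ✓, one use each (e, d, a); ordered split holds
linear: ✓, each of e, d, a used exactly once
affine: ✓, no duplicate uses among e, d, a
relevant: ✓, at least one use each (e, d, a)
unrestricted: ✓, typability at T1 is all that's needed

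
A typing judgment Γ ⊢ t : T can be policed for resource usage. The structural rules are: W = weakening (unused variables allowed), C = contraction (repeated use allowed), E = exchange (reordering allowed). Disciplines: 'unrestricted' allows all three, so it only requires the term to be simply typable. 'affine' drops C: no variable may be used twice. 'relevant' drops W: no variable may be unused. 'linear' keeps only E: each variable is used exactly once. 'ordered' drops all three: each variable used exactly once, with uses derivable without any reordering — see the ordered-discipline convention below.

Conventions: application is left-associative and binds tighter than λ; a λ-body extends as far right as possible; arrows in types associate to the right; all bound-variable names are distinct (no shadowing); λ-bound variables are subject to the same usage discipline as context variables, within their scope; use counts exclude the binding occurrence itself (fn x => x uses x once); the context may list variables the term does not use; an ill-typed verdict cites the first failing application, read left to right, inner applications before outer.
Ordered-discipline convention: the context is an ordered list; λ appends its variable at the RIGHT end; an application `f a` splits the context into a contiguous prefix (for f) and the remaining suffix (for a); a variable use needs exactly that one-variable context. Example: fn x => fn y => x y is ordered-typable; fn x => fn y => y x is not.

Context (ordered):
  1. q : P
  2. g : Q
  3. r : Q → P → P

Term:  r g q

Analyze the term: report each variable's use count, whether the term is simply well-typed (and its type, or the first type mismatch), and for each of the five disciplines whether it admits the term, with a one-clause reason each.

use counts: q: 1, g: 1, r: 1
order of uses: r, g, q
typing: well-typed at P
ordered: ✗, no contiguous prefix/suffix split fits r, g, q
linear: ✓, single use per variable (q, g, r)
affine: ✓, no duplicate uses among q, g, r
relevant: ✓, none of q, g, r goes unused
unrestricted: ✓, typability at P is all that's needed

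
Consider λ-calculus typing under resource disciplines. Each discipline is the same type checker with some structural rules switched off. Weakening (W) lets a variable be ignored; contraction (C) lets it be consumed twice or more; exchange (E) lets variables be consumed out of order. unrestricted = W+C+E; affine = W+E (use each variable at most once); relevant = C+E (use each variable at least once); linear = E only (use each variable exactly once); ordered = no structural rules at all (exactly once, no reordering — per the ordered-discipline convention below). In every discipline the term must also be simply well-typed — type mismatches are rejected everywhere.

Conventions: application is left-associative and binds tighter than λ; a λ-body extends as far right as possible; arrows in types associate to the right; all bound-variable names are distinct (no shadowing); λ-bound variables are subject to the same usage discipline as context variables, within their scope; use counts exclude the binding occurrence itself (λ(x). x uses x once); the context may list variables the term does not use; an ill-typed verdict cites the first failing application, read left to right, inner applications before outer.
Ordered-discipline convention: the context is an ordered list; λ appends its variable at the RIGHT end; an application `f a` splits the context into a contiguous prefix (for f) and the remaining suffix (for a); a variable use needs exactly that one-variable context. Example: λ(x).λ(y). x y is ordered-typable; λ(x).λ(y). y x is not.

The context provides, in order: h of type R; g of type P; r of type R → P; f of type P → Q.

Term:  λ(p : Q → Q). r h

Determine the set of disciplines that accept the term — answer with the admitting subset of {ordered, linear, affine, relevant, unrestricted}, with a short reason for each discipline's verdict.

admitted by: affine, unrestricted
usage: h=1, g=0, r=1, f=0, p (λ-bound)=0
left-to-right use order: r, h
typing: ✓ — (Q → Q) → P
ordered ✗ (needs weakening: g, f, p unused)
linear ✗ (needs weakening: g, f, p unused)
affine ✓ (h, g, r, f, p: no repeats, contraction unneeded)
relevant ✗ (needs weakening: g, f, p unused)
unrestricted ✓ (well-typed at (Q → Q) → P; no restrictions here)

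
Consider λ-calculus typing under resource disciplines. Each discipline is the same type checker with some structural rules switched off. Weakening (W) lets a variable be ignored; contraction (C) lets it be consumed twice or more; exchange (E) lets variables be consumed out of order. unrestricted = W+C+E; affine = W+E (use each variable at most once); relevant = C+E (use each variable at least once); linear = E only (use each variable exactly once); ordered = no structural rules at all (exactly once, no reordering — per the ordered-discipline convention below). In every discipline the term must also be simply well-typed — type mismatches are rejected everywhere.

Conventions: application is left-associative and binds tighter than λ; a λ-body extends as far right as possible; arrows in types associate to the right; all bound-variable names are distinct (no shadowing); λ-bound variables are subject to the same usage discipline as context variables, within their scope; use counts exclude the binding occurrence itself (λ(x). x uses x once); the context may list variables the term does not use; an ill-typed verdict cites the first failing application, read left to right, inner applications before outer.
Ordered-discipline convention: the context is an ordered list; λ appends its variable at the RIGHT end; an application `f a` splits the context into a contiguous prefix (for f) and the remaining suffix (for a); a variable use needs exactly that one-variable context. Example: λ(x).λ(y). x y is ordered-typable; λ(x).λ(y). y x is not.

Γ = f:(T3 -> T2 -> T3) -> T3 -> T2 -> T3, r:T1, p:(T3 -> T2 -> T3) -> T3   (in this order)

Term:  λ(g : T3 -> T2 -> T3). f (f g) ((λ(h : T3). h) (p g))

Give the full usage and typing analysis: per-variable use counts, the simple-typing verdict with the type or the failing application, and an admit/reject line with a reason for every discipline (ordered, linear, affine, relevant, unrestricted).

use counts: f ×2, r ×0, p ×1, g [bound] ×2, h [bound] ×1
uses in reading order: f, f, g, h, p, g
typing: the term checks, with type (T3 -> T2 -> T3) -> T2 -> T3
ordered: ✗ — f ×2, g ×2 used more than once (contraction); r never used (weakening)
linear: ✗ — f ×2, g ×2 used more than once (contraction); r never used (weakening)
affine: ✗ — f ×2, g ×2 used more than once (contraction)
relevant: ✗ — r never used (weakening)
unrestricted: ✓ — type-checks ((T3 -> T2 -> T3) -> T2 -> T3) and nothing is barred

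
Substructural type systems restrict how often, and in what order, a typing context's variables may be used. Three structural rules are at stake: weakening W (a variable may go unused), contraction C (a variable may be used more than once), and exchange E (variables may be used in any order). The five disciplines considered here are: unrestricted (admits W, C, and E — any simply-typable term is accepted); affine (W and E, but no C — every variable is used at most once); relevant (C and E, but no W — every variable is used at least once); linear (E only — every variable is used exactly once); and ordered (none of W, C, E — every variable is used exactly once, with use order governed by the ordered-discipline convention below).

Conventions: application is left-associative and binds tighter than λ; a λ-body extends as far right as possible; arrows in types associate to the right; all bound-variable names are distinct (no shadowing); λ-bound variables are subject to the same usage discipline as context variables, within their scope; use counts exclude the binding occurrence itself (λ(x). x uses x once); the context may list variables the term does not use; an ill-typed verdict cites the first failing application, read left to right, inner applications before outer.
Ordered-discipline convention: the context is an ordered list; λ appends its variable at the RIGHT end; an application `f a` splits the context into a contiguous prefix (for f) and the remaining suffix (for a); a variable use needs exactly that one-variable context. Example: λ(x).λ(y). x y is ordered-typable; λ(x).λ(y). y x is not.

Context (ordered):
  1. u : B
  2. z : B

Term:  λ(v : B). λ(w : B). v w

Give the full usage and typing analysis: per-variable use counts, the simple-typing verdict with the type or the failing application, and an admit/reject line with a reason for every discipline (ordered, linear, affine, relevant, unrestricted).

usage: u: 0×, z: 0×, v [bound]: 1×, w [bound]: 1×
use order (left to right): v, w
typing: ill-typed: applying a non-function (B)
ordered ✗ (the type mismatch rejects it)
linear ✗ (not simply typable)
affine ✗ (fails simple typing)
relevant ✗ (a type mismatch blocks all five)
unrestricted ✗ (the type mismatch rejects it)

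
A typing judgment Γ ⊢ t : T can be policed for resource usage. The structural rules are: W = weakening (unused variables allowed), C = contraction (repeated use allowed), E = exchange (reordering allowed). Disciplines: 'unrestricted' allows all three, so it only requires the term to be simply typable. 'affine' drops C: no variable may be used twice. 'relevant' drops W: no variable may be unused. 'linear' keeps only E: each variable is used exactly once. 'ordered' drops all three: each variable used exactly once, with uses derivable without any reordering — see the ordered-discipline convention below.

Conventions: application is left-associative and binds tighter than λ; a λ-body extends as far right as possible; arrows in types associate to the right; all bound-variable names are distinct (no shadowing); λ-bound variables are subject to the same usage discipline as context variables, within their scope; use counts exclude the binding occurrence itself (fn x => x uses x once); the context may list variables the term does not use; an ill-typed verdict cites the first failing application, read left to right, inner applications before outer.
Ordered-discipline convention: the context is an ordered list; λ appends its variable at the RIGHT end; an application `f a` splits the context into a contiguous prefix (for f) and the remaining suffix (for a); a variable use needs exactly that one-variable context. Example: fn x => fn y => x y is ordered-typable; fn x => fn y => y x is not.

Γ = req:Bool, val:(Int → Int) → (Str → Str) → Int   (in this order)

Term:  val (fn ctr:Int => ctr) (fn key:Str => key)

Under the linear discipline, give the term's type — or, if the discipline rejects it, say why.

not well-typed under linear — unused: req — weakening required
use counts: req: 0×; val: 1×; ctr (λ-bound): 1×; key (λ-bound): 1×
uses in reading order: val, ctr, key
typing: well-typed — term : Int
per-discipline verdicts: ordered ✗ | linear ✗ | affine ✓ | relevant ✗ | unrestricted ✓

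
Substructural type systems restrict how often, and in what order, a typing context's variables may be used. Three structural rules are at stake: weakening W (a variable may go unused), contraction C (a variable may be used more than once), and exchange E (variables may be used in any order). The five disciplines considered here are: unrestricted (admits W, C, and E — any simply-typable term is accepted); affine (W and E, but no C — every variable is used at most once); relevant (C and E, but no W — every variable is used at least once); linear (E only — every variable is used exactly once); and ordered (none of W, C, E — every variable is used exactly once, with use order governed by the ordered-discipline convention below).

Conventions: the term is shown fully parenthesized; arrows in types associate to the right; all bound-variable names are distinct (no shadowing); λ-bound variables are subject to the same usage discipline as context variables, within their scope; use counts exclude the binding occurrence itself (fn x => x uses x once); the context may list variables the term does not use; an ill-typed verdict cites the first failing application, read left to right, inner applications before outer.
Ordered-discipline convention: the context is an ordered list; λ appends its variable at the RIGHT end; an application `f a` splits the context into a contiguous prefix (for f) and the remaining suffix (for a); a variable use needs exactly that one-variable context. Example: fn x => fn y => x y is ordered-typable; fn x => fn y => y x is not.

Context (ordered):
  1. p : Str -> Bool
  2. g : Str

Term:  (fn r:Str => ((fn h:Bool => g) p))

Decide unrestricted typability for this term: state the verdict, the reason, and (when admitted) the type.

no — fails simple typing
variable uses: p: 1×, g: 1×, r (λ-bound): 0×, h (λ-bound): 0×
use order (left to right): g, p
typing: ill-typed: an argument Str -> Bool mismatches the expected Bool
across the five disciplines: ordered ✗ | linear ✗ | affine ✗ | relevant ✗ | unrestricted ✗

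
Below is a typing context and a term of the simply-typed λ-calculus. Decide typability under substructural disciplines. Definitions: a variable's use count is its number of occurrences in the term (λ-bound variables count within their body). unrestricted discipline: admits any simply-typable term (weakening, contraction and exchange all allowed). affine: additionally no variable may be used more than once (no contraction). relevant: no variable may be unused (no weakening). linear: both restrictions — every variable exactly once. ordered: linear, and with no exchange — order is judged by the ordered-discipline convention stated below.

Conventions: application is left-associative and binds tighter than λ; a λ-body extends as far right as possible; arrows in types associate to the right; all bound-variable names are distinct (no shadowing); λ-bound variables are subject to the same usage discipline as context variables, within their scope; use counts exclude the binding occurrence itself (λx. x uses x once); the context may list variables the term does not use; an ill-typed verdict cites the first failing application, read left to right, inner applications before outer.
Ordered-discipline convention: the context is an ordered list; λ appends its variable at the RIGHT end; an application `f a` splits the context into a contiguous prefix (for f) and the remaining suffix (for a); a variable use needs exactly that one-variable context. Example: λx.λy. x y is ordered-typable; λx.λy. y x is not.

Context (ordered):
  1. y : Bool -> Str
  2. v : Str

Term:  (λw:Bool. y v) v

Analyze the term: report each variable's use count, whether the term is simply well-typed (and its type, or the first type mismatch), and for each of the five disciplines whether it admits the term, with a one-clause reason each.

counts: y: 1; v: 2; w (λ-bound): 0
left-to-right use order: y, v, v
typing: ill-typed: a function awaiting Bool gets Str
ordered: ✗ — fails simple typing
linear: ✗ — a type mismatch blocks all five
affine: ✗ — the type mismatch rejects it
relevant: ✗ — not simply typable
unrestricted: ✗ — fails simple typing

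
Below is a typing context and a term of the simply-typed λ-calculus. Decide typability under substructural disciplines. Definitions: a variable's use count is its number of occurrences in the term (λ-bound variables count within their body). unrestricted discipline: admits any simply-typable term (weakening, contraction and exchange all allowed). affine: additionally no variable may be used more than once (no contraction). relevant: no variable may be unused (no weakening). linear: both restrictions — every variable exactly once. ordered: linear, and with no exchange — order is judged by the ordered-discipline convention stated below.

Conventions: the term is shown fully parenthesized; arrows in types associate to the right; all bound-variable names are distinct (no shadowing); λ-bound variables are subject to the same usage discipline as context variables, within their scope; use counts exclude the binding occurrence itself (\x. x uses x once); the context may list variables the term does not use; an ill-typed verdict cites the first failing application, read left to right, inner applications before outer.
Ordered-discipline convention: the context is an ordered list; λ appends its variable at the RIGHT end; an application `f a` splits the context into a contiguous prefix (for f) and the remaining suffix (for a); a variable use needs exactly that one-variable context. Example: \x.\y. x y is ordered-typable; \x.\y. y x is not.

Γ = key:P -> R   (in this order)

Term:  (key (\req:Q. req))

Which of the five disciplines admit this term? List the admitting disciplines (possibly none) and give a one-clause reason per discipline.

admitting disciplines: none
usage: key=1; req (bound)=1
uses in reading order: key, req
typing: ill-typed: an application expects P but receives Q -> Q
ordered: ✗ — not simply typable
linear: ✗ — fails simple typing
affine: ✗ — a type mismatch blocks all five
relevant: ✗ — the type mismatch rejects it
unrestricted: ✗ — not simply typable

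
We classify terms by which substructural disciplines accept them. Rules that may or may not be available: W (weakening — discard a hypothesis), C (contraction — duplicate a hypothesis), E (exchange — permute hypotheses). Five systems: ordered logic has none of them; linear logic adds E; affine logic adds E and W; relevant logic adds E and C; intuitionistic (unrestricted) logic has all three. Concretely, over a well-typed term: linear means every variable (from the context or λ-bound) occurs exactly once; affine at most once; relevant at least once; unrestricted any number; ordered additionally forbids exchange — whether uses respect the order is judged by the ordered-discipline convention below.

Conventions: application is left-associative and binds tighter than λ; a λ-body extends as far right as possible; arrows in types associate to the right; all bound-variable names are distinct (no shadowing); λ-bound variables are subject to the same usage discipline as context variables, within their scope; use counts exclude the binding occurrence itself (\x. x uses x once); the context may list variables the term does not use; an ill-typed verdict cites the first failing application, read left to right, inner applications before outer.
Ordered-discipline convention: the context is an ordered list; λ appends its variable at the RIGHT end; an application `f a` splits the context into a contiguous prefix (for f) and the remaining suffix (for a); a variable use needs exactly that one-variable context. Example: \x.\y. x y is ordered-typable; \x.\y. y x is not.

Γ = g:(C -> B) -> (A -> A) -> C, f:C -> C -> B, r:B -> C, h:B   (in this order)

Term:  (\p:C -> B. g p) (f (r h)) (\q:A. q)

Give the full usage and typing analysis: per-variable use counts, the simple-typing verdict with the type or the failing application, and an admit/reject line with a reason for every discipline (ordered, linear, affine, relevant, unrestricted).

counts: g=1; f=1; r=1; h=1; p [bound]=1; q [bound]=1
uses in reading order: g, p, f, r, h, q
typing: well-typed at C
ordered: ✓ — one use each (g, f, r, h, p, q); ordered split holds
linear: ✓ — exactly-once usage across g, f, r, h, p, q
affine: ✓ — none of g, f, r, h, p, q used more than once
relevant: ✓ — none of g, f, r, h, p, q goes unused
unrestricted: ✓ — type-checks (C) and nothing is barred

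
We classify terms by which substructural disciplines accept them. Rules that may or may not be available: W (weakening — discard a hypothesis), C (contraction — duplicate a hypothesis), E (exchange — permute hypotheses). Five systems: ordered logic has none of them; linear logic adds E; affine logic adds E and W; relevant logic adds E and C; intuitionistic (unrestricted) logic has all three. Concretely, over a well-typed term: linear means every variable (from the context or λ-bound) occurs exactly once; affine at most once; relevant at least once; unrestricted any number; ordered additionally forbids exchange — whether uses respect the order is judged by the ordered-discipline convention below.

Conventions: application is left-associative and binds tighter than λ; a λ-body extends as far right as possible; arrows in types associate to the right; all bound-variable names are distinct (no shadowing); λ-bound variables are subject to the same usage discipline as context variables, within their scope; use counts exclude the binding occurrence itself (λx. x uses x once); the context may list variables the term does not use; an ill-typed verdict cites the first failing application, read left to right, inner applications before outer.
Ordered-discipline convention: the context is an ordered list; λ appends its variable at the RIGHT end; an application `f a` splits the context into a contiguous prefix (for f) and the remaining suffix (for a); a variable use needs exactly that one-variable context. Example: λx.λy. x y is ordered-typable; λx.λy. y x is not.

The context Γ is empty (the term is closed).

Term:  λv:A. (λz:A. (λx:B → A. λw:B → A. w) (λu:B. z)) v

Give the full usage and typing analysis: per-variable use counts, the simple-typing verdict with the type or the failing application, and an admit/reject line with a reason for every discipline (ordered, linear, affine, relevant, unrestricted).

use counts: v [bound]=1, z [bound]=1, x [bound]=0, w [bound]=1, u [bound]=0
uses in reading order: w, z, v
typing: well-typed at A → (B → A) → B → A
ordered: ✗ — unused: x, u — weakening required
linear: ✗ — unused: x, u — weakening required
affine: ✓ — at most one use each (v, z, x, w, u)
relevant: ✗ — unused: x, u — weakening required
unrestricted: ✓ — simply typable at A → (B → A) → B → A; W, C, E all held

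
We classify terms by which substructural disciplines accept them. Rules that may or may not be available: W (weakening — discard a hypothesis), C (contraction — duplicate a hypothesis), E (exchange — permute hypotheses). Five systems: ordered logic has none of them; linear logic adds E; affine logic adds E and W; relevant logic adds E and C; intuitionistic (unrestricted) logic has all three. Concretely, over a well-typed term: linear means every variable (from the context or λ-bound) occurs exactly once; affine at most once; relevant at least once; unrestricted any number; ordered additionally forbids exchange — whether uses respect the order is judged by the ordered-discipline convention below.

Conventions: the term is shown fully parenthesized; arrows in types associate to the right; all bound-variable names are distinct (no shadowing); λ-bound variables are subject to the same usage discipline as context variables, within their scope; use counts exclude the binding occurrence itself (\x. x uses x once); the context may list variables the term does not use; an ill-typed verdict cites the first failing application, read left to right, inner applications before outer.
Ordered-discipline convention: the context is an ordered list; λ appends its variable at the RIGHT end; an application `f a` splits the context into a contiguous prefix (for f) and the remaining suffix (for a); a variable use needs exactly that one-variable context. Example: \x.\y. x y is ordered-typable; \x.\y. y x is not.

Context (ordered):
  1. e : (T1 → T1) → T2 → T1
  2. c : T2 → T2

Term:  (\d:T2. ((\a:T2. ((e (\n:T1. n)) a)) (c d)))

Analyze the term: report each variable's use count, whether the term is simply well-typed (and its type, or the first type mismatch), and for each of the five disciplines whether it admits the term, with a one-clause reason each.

use counts: e=1, c=1, d [bound]=1, a [bound]=1, n [bound]=1
uses in reading order: e, n, a, c, d
typing: well-typed at T2 → T1
ordered ✓ (single-use (e, c, d, a, n), ordered derivation ok)
linear ✓ (each of e, c, d, a, n used exactly once)
affine ✓ (no duplicate uses among e, c, d, a, n)
relevant ✓ (none of e, c, d, a, n goes unused)
unrestricted ✓ (well-typed at T2 → T1; no restrictions here)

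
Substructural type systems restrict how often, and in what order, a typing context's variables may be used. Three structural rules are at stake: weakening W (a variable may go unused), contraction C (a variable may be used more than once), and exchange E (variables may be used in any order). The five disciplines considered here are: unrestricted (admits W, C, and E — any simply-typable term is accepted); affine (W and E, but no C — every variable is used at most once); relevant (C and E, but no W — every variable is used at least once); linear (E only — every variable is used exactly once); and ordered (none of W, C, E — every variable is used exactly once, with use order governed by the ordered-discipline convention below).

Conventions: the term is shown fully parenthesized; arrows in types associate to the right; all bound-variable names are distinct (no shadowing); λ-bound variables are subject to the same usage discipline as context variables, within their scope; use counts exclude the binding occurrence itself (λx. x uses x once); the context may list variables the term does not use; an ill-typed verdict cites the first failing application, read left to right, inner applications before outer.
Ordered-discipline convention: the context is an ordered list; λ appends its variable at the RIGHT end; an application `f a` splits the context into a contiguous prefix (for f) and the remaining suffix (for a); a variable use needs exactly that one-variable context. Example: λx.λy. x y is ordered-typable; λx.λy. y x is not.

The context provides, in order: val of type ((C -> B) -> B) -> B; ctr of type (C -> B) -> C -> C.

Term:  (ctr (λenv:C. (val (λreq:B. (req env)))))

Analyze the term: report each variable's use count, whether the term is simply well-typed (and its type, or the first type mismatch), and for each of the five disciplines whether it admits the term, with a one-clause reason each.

usage: val=1, ctr=1, env (bound)=1, req (bound)=1
left-to-right use order: ctr, val, req, env
typing: ill-typed: can't apply a value of type B
ordered ✗ (the type mismatch rejects it)
linear ✗ (not simply typable)
affine ✗ (fails simple typing)
relevant ✗ (a type mismatch blocks all five)
unrestricted ✗ (the type mismatch rejects it)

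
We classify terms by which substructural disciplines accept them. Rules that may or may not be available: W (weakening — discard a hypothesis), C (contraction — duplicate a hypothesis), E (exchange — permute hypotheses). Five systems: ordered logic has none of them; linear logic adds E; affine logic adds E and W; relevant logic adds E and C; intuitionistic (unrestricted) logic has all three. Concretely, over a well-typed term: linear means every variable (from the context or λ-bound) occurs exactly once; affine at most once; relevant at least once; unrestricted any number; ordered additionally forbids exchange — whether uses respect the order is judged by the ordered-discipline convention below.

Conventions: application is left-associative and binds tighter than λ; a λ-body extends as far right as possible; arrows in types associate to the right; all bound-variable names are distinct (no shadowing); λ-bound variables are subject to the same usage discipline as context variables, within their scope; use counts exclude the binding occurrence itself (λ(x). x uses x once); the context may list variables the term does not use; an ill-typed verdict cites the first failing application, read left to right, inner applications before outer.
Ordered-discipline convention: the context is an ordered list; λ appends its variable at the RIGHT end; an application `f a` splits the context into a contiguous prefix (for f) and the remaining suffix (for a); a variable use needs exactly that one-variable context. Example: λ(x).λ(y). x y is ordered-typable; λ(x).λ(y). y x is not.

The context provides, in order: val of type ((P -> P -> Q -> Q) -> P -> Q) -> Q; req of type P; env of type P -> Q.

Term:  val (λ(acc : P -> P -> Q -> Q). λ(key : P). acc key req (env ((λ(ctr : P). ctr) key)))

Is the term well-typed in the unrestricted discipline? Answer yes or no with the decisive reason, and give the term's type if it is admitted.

yes — type-checks (Q) and nothing is barred; term : Q
usage: val=1; req=1; env=1; acc (λ-bound)=1; key (λ-bound)=2; ctr (λ-bound)=1
uses in reading order: val, acc, key, req, env, ctr, key
typing: ✓ — Q
summary: ordered ✗ | linear ✗ | affine ✗ | relevant ✓ | unrestricted ✓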